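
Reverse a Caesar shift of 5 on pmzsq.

khunl

p(15): 15−5=10 → k
m(12): 12−5=7 → h
z(25): 25−5=20 → u
s(18): 18−5=13 → n
q(16): 16−5=11 → l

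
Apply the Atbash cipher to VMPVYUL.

V(21) → E(4)
M(12) → N(13)
P(15) → K(10)
V(21) → E(4)
Y(24) → B(1)
U(20) → F(5)
L(11) → O(14)

ENKEBFO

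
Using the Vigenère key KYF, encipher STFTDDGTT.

Repeat the key across the message: KYFKYFKYF
S(18)+K(10): 28≡2 → C
T(19)+Y(24): 43≡17 → R
F(5)+F(5): 10 → K
T(19)+K(10): 29≡3 → D
D(3)+Y(24): 27≡1 → B
D(3)+F(5): 8 → I
G(6)+K(10): 16 → Q
T(19)+Y(24): 43≡17 → R
T(19)+F(5): 24 → Y

CRKDBIQRY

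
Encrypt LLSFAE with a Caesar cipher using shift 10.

VVCPKO

L(11): 11+10=21 → V
L(11): 11+10=21 → V
S(18): 18+10=28≡2 → C
F(5): 5+10=15 → P
A(0): 0+10=10 → K
E(4): 4+10=14 → O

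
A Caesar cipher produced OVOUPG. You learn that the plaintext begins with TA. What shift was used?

21

From the crib: O(14)−T(19)=-5≡21, so the shift is 21.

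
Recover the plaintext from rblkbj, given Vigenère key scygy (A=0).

zznedr

Repeat the key across the ciphertext: scygys
r(17)−s(18): -1≡25 → z
b(1)−c(2): -1≡25 → z
l(11)−y(24): -13≡13 → n
k(10)−g(6): 4 → e
b(1)−y(24): -23≡3 → d
j(9)−s(18): -9≡17 → r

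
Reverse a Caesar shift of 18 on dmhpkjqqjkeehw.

d(3): 3−18=-15≡11 → l
m(12): 12−18=-6≡20 → u
h(7): 7−18=-11≡15 → p
p(15): 15−18=-3≡23 → x
k(10): 10−18=-8≡18 → s
j(9): 9−18=-9≡17 → r
q(16): 16−18=-2≡24 → y
q(16): 16−18=-2≡24 → y
j(9): 9−18=-9≡17 → r
k(10): 10−18=-8≡18 → s
e(4): 4−18=-14≡12 → m
e(4): 4−18=-14≡12 → m
h(7): 7−18=-11≡15 → p
w(22): 22−18=4 → e

lupxsryyrsmmpe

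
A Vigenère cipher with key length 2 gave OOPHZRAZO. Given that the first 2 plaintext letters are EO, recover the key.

KA

Subtract each crib letter from the matching ciphertext letter (mod 26):
O(14)−E(4)=10 → K
O(14)−O(14)=0 → A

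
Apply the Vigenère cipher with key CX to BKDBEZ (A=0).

DHFYGW

Repeat the key across the message: CXCXCX
B(1)+C(2): 3 → D
K(10)+X(23): 33≡7 → H
D(3)+C(2): 5 → F
B(1)+X(23): 24 → Y
E(4)+C(2): 6 → G
Z(25)+X(23): 48≡22 → W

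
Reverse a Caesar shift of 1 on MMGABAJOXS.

LLFZAZINWR

M(12): 12−1=11 → L
M(12): 12−1=11 → L
G(6): 6−1=5 → F
A(0): 0−1=-1≡25 → Z
B(1): 1−1=0 → A
A(0): 0−1=-1≡25 → Z
J(9): 9−1=8 → I
O(14): 14−1=13 → N
X(23): 23−1=22 → W
S(18): 18−1=17 → R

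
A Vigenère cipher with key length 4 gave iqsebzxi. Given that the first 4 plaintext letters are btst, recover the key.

Subtract each crib letter from the matching ciphertext letter (mod 26):
i(8)−b(1)=7 → h
q(16)−t(19)=-3≡23 → x
s(18)−s(18)=0 → a
e(4)−t(19)=-15≡11 → l

hxal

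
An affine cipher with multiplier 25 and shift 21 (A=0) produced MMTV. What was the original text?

JJCA

The inverse of 25 mod 26 is 25, since 25·25=625≡1. Apply D(y)=25·(y−21) mod 26:
M(12): 25·(12−21)=-225≡9 → J
M(12): 25·(12−21)=-225≡9 → J
T(19): 25·(19−21)=-50≡2 → C
V(21): 25·(21−21)=0 → A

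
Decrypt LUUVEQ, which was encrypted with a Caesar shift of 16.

L(11): 11−16=-5≡21 → V
U(20): 20−16=4 → E
U(20): 20−16=4 → E
V(21): 21−16=5 → F
E(4): 4−16=-12≡14 → O
Q(16): 16−16=0 → A

VEEFOA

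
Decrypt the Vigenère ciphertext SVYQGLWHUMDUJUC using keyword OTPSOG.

ECJYSFIOFUPOVBN

Repeat the key across the ciphertext: OTPSOGOTPSOGOTP
S(18)−O(14): 4 → E
V(21)−T(19): 2 → C
Y(24)−P(15): 9 → J
Q(16)−S(18): -2≡24 → Y
G(6)−O(14): -8≡18 → S
L(11)−G(6): 5 → F
W(22)−O(14): 8 → I
H(7)−T(19): -12≡14 → O
U(20)−P(15): 5 → F
M(12)−S(18): -6≡20 → U
D(3)−O(14): -11≡15 → P
U(20)−G(6): 14 → O
J(9)−O(14): -5≡21 → V
U(20)−T(19): 1 → B
C(2)−P(15): -13≡13 → N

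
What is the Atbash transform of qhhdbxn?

jsswycm

q(16) → j(9)
h(7) → s(18)
h(7) → s(18)
d(3) → w(22)
b(1) → y(24)
x(23) → c(2)
n(13) → m(12)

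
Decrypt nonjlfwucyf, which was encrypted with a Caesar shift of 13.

n(13): 13−13=0 → a
o(14): 14−13=1 → b
n(13): 13−13=0 → a
j(9): 9−13=-4≡22 → w
l(11): 11−13=-2≡24 → y
f(5): 5−13=-8≡18 → s
w(22): 22−13=9 → j
u(20): 20−13=7 → h
c(2): 2−13=-11≡15 → p
y(24): 24−13=11 → l
f(5): 5−13=-8≡18 → s

abawysjhpls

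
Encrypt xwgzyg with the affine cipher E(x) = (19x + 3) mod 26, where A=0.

x(23): 19·23+3=440≡24 → y
w(22): 19·22+3=421≡5 → f
g(6): 19·6+3=117≡13 → n
z(25): 19·25+3=478≡10 → k
y(24): 19·24+3=459≡17 → r
g(6): 19·6+3=117≡13 → n

yfnkrn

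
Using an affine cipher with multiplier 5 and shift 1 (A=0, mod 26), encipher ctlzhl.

lsewke

c(2): 5·2+1=11 → l
t(19): 5·19+1=96≡18 → s
l(11): 5·11+1=56≡4 → e
z(25): 5·25+1=126≡22 → w
h(7): 5·7+1=36≡10 → k
l(11): 5·11+1=56≡4 → e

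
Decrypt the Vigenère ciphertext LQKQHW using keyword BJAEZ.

KHKMIV

Repeat the key across the ciphertext: BJAEZB
L(11)−B(1): 10 → K
Q(16)−J(9): 7 → H
K(10)−A(0): 10 → K
Q(16)−E(4): 12 → M
H(7)−Z(25): -18≡8 → I
W(22)−B(1): 21 → V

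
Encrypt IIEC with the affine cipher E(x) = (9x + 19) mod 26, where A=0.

NNDL

I(8): 9·8+19=91≡13 → N
I(8): 9·8+19=91≡13 → N
E(4): 9·4+19=55≡3 → D
C(2): 9·2+19=37≡11 → L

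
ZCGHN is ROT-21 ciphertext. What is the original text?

EHLMS

Z(25): 25−21=4 → E
C(2): 2−21=-19≡7 → H
G(6): 6−21=-15≡11 → L
H(7): 7−21=-14≡12 → M
N(13): 13−21=-8≡18 → S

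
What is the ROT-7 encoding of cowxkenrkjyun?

jvderluyrqfbu

c(2): 2+7=9 → j
o(14): 14+7=21 → v
w(22): 22+7=29≡3 → d
x(23): 23+7=30≡4 → e
k(10): 10+7=17 → r
e(4): 4+7=11 → l
n(13): 13+7=20 → u
r(17): 17+7=24 → y
k(10): 10+7=17 → r
j(9): 9+7=16 → q
y(24): 24+7=31≡5 → f
u(20): 20+7=27≡1 → b
n(13): 13+7=20 → u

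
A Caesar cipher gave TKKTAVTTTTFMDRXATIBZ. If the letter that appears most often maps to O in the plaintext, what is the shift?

5

The most frequent ciphertext letter is T (appears 7 times).
T is position 19; O is position 14.
Shift = 5.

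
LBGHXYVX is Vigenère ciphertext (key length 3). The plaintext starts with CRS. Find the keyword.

JKO

Subtract each crib letter from the matching ciphertext letter (mod 26):
L(11)−C(2)=9 → J
B(1)−R(17)=-16≡10 → K
G(6)−S(18)=-12≡14 → O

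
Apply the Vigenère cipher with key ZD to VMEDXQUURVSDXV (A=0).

Repeat the key across the message: ZDZDZDZDZDZDZD
V(21)+Z(25): 46≡20 → U
M(12)+D(3): 15 → P
E(4)+Z(25): 29≡3 → D
D(3)+D(3): 6 → G
X(23)+Z(25): 48≡22 → W
Q(16)+D(3): 19 → T
U(20)+Z(25): 45≡19 → T
U(20)+D(3): 23 → X
R(17)+Z(25): 42≡16 → Q
V(21)+D(3): 24 → Y
S(18)+Z(25): 43≡17 → R
D(3)+D(3): 6 → G
X(23)+Z(25): 48≡22 → W
V(21)+D(3): 24 → Y

UPDGWTTXQYRGWY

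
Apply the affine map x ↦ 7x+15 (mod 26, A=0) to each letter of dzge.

d(3): 7·3+15=36≡10 → k
z(25): 7·25+15=190≡8 → i
g(6): 7·6+15=57≡5 → f
e(4): 7·4+15=43≡17 → r

kifr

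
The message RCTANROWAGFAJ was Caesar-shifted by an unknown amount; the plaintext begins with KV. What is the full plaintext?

From the crib: R(17)−K(10)=7, so the shift is 7.
Subtract 7 from each ciphertext letter:
R(17): 17−7=10 → K
C(2): 2−7=-5≡21 → V
T(19): 19−7=12 → M
A(0): 0−7=-7≡19 → T
N(13): 13−7=6 → G
R(17): 17−7=10 → K
O(14): 14−7=7 → H
W(22): 22−7=15 → P
A(0): 0−7=-7≡19 → T
G(6): 6−7=-1≡25 → Z
F(5): 5−7=-2≡24 → Y
A(0): 0−7=-7≡19 → T
J(9): 9−7=2 → C

KVMTGKHPTZYTC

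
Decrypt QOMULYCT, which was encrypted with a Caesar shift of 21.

Q(16): 16−21=-5≡21 → V
O(14): 14−21=-7≡19 → T
M(12): 12−21=-9≡17 → R
U(20): 20−21=-1≡25 → Z
L(11): 11−21=-10≡16 → Q
Y(24): 24−21=3 → D
C(2): 2−21=-19≡7 → H
T(19): 19−21=-2≡24 → Y

VTRZQDHY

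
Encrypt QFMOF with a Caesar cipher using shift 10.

APWYP

Q(16): 16+10=26≡0 → A
F(5): 5+10=15 → P
M(12): 12+10=22 → W
O(14): 14+10=24 → Y
F(5): 5+10=15 → P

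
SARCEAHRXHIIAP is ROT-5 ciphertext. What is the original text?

S(18): 18−5=13 → N
A(0): 0−5=-5≡21 → V
R(17): 17−5=12 → M
C(2): 2−5=-3≡23 → X
E(4): 4−5=-1≡25 → Z
A(0): 0−5=-5≡21 → V
H(7): 7−5=2 → C
R(17): 17−5=12 → M
X(23): 23−5=18 → S
H(7): 7−5=2 → C
I(8): 8−5=3 → D
I(8): 8−5=3 → D
A(0): 0−5=-5≡21 → V
P(15): 15−5=10 → K

NVMXZVCMSCDDVK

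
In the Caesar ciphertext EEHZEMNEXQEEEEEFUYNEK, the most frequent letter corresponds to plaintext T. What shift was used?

The most frequent ciphertext letter is E (appears 10 times).
E is position 4; T is position 19.
Shift = -15≡11.

11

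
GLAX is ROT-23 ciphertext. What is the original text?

G(6): 6−23=-17≡9 → J
L(11): 11−23=-12≡14 → O
A(0): 0−23=-23≡3 → D
X(23): 23−23=0 → A

JODA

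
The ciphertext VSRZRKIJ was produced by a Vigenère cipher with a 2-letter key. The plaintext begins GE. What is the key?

PO

Subtract each crib letter from the matching ciphertext letter (mod 26):
V(21)−G(6)=15 → P
S(18)−E(4)=14 → O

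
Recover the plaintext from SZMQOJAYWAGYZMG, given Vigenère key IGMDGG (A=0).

KTANIDSSKXASRGU

Repeat the key across the ciphertext: IGMDGGIGMDGGIGM
S(18)−I(8): 10 → K
Z(25)−G(6): 19 → T
M(12)−M(12): 0 → A
Q(16)−D(3): 13 → N
O(14)−G(6): 8 → I
J(9)−G(6): 3 → D
A(0)−I(8): -8≡18 → S
Y(24)−G(6): 18 → S
W(22)−M(12): 10 → K
A(0)−D(3): -3≡23 → X
G(6)−G(6): 0 → A
Y(24)−G(6): 18 → S
Z(25)−I(8): 17 → R
M(12)−G(6): 6 → G
G(6)−M(12): -6≡20 → U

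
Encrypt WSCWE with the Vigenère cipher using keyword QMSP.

MEULU

Repeat the key across the message: QMSPQ
W(22)+Q(16): 38≡12 → M
S(18)+M(12): 30≡4 → E
C(2)+S(18): 20 → U
W(22)+P(15): 37≡11 → L
E(4)+Q(16): 20 → U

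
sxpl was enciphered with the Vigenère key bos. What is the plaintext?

Repeat the key across the ciphertext: bosb
s(18)−b(1): 17 → r
x(23)−o(14): 9 → j
p(15)−s(18): -3≡23 → x
l(11)−b(1): 10 → k

rjxk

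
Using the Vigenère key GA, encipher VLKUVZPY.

BLQUBZVY

Repeat the key across the message: GAGAGAGA
V(21)+G(6): 27≡1 → B
L(11)+A(0): 11 → L
K(10)+G(6): 16 → Q
U(20)+A(0): 20 → U
V(21)+G(6): 27≡1 → B
Z(25)+A(0): 25 → Z
P(15)+G(6): 21 → V
Y(24)+A(0): 24 → Y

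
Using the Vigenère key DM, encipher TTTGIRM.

Repeat the key across the message: DMDMDMD
T(19)+D(3): 22 → W
T(19)+M(12): 31≡5 → F
T(19)+D(3): 22 → W
G(6)+M(12): 18 → S
I(8)+D(3): 11 → L
R(17)+M(12): 29≡3 → D
M(12)+D(3): 15 → P

WFWSLDP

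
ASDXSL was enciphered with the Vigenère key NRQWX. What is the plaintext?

NBNBVY

Repeat the key across the ciphertext: NRQWXN
A(0)−N(13): -13≡13 → N
S(18)−R(17): 1 → B
D(3)−Q(16): -13≡13 → N
X(23)−W(22): 1 → B
S(18)−X(23): -5≡21 → V
L(11)−N(13): -2≡24 → Y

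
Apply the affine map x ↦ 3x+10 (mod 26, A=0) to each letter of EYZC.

E(4): 3·4+10=22 → W
Y(24): 3·24+10=82≡4 → E
Z(25): 3·25+10=85≡7 → H
C(2): 3·2+10=16 → Q

WEHQ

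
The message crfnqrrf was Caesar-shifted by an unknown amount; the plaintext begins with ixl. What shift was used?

20

From the crib: c(2)−i(8)=-6≡20, so the shift is 20.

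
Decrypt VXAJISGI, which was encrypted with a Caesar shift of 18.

V(21): 21−18=3 → D
X(23): 23−18=5 → F
A(0): 0−18=-18≡8 → I
J(9): 9−18=-9≡17 → R
I(8): 8−18=-10≡16 → Q
S(18): 18−18=0 → A
G(6): 6−18=-12≡14 → O
I(8): 8−18=-10≡16 → Q

DFIRQAOQ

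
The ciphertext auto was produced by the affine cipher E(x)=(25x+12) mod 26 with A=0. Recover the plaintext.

msty

The inverse of 25 mod 26 is 25, since 25·25=625≡1. Apply D(y)=25·(y−12) mod 26:
a(0): 25·(0−12)=-300≡12 → m
u(20): 25·(20−12)=200≡18 → s
t(19): 25·(19−12)=175≡19 → t
o(14): 25·(14−12)=50≡24 → y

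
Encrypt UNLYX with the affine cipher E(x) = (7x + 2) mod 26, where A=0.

MPBOH

U(20): 7·20+2=142≡12 → M
N(13): 7·13+2=93≡15 → P
L(11): 7·11+2=79≡1 → B
Y(24): 7·24+2=170≡14 → O
X(23): 7·23+2=163≡7 → H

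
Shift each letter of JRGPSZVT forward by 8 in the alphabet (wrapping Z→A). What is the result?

J(9): 9+8=17 → R
R(17): 17+8=25 → Z
G(6): 6+8=14 → O
P(15): 15+8=23 → X
S(18): 18+8=26≡0 → A
Z(25): 25+8=33≡7 → H
V(21): 21+8=29≡3 → D
T(19): 19+8=27≡1 → B

RZOXAHDB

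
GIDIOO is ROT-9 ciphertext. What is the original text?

G(6): 6−9=-3≡23 → X
I(8): 8−9=-1≡25 → Z
D(3): 3−9=-6≡20 → U
I(8): 8−9=-1≡25 → Z
O(14): 14−9=5 → F
O(14): 14−9=5 → F

XZUZFF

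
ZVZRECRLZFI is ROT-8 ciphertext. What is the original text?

Z(25): 25−8=17 → R
V(21): 21−8=13 → N
Z(25): 25−8=17 → R
R(17): 17−8=9 → J
E(4): 4−8=-4≡22 → W
C(2): 2−8=-6≡20 → U
R(17): 17−8=9 → J
L(11): 11−8=3 → D
Z(25): 25−8=17 → R
F(5): 5−8=-3≡23 → X
I(8): 8−8=0 → A

RNRJWUJDRXA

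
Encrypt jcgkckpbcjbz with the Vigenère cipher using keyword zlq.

Repeat the key across the message: zlqzlqzlqzlq
j(9)+z(25): 34≡8 → i
c(2)+l(11): 13 → n
g(6)+q(16): 22 → w
k(10)+z(25): 35≡9 → j
c(2)+l(11): 13 → n
k(10)+q(16): 26≡0 → a
p(15)+z(25): 40≡14 → o
b(1)+l(11): 12 → m
c(2)+q(16): 18 → s
j(9)+z(25): 34≡8 → i
b(1)+l(11): 12 → m
z(25)+q(16): 41≡15 → p

inwjnaomsimp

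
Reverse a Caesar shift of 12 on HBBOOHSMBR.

H(7): 7−12=-5≡21 → V
B(1): 1−12=-11≡15 → P
B(1): 1−12=-11≡15 → P
O(14): 14−12=2 → C
O(14): 14−12=2 → C
H(7): 7−12=-5≡21 → V
S(18): 18−12=6 → G
M(12): 12−12=0 → A
B(1): 1−12=-11≡15 → P
R(17): 17−12=5 → F

VPPCCVGAPF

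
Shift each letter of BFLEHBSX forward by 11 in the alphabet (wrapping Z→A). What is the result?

MQWPSMDI

B(1): 1+11=12 → M
F(5): 5+11=16 → Q
L(11): 11+11=22 → W
E(4): 4+11=15 → P
H(7): 7+11=18 → S
B(1): 1+11=12 → M
S(18): 18+11=29≡3 → D
X(23): 23+11=34≡8 → I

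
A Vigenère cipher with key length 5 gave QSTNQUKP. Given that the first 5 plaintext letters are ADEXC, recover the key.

QPPQO

Subtract each crib letter from the matching ciphertext letter (mod 26):
Q(16)−A(0)=16 → Q
S(18)−D(3)=15 → P
T(19)−E(4)=15 → P
N(13)−X(23)=-10≡16 → Q
Q(16)−C(2)=14 → O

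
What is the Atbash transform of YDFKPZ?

Y(24) → B(1)
D(3) → W(22)
F(5) → U(20)
K(10) → P(15)
P(15) → K(10)
Z(25) → A(0)

BWUPKA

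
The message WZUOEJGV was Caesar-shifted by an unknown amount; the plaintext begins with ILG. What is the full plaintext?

From the crib: W(22)−I(8)=14, so the shift is 14.
Subtract 14 from each ciphertext letter:
W(22): 22−14=8 → I
Z(25): 25−14=11 → L
U(20): 20−14=6 → G
O(14): 14−14=0 → A
E(4): 4−14=-10≡16 → Q
J(9): 9−14=-5≡21 → V
G(6): 6−14=-8≡18 → S
V(21): 21−14=7 → H

ILGAQVSH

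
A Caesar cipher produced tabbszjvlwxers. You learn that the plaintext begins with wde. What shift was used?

23

From the crib: t(19)−w(22)=-3≡23, so the shift is 23.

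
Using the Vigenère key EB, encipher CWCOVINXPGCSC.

GXGPZJRYTHGTG

Repeat the key across the message: EBEBEBEBEBEBE
C(2)+E(4): 6 → G
W(22)+B(1): 23 → X
C(2)+E(4): 6 → G
O(14)+B(1): 15 → P
V(21)+E(4): 25 → Z
I(8)+B(1): 9 → J
N(13)+E(4): 17 → R
X(23)+B(1): 24 → Y
P(15)+E(4): 19 → T
G(6)+B(1): 7 → H
C(2)+E(4): 6 → G
S(18)+B(1): 19 → T
C(2)+E(4): 6 → G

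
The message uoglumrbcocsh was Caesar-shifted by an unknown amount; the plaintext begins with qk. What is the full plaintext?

qkchqinxykyod

From the crib: u(20)−q(16)=4, so the shift is 4.
Subtract 4 from each ciphertext letter:
u(20): 20−4=16 → q
o(14): 14−4=10 → k
g(6): 6−4=2 → c
l(11): 11−4=7 → h
u(20): 20−4=16 → q
m(12): 12−4=8 → i
r(17): 17−4=13 → n
b(1): 1−4=-3≡23 → x
c(2): 2−4=-2≡24 → y
o(14): 14−4=10 → k
c(2): 2−4=-2≡24 → y
s(18): 18−4=14 → o
h(7): 7−4=3 → d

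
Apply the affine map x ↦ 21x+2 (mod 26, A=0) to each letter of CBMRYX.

SXUVMR

C(2): 21·2+2=44≡18 → S
B(1): 21·1+2=23 → X
M(12): 21·12+2=254≡20 → U
R(17): 21·17+2=359≡21 → V
Y(24): 21·24+2=506≡12 → M
X(23): 21·23+2=485≡17 → R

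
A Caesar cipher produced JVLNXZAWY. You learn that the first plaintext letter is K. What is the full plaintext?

KWMOYABXZ

From the crib: J(9)−K(10)=-1≡25, so the shift is 25.
Subtract 25 from each ciphertext letter:
J(9): 9−25=-16≡10 → K
V(21): 21−25=-4≡22 → W
L(11): 11−25=-14≡12 → M
N(13): 13−25=-12≡14 → O
X(23): 23−25=-2≡24 → Y
Z(25): 25−25=0 → A
A(0): 0−25=-25≡1 → B
W(22): 22−25=-3≡23 → X
Y(24): 24−25=-1≡25 → Z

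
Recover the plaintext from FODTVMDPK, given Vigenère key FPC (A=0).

Repeat the key across the ciphertext: FPCFPCFPC
F(5)−F(5): 0 → A
O(14)−P(15): -1≡25 → Z
D(3)−C(2): 1 → B
T(19)−F(5): 14 → O
V(21)−P(15): 6 → G
M(12)−C(2): 10 → K
D(3)−F(5): -2≡24 → Y
P(15)−P(15): 0 → A
K(10)−C(2): 8 → I

AZBOGKYAI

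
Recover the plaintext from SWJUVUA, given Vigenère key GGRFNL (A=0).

MQSPIJU

Repeat the key across the ciphertext: GGRFNLG
S(18)−G(6): 12 → M
W(22)−G(6): 16 → Q
J(9)−R(17): -8≡18 → S
U(20)−F(5): 15 → P
V(21)−N(13): 8 → I
U(20)−L(11): 9 → J
A(0)−G(6): -6≡20 → U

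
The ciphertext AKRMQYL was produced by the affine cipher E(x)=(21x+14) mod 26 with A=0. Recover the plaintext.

The inverse of 21 mod 26 is 5, since 21·5=105≡1. Apply D(y)=5·(y−14) mod 26:
A(0): 5·(0−14)=-70≡8 → I
K(10): 5·(10−14)=-20≡6 → G
R(17): 5·(17−14)=15 → P
M(12): 5·(12−14)=-10≡16 → Q
Q(16): 5·(16−14)=10 → K
Y(24): 5·(24−14)=50≡24 → Y
L(11): 5·(11−14)=-15≡11 → L

IGPQKYL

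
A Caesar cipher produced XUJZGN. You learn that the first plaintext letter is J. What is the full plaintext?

JGVLSZ

From the crib: X(23)−J(9)=14, so the shift is 14.
Subtract 14 from each ciphertext letter:
X(23): 23−14=9 → J
U(20): 20−14=6 → G
J(9): 9−14=-5≡21 → V
Z(25): 25−14=11 → L
G(6): 6−14=-8≡18 → S
N(13): 13−14=-1≡25 → Z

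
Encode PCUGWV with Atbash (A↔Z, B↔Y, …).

KXFTDE

P(15) → K(10)
C(2) → X(23)
U(20) → F(5)
G(6) → T(19)
W(22) → D(3)
V(21) → E(4)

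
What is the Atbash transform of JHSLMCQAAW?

QSHONXJZZD

J(9) → Q(16)
H(7) → S(18)
S(18) → H(7)
L(11) → O(14)
M(12) → N(13)
C(2) → X(23)
Q(16) → J(9)
A(0) → Z(25)
A(0) → Z(25)
W(22) → D(3)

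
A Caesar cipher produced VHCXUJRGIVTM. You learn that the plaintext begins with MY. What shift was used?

9

From the crib: V(21)−M(12)=9, so the shift is 9.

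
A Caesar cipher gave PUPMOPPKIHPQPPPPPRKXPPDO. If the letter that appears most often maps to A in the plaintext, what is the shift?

15

The most frequent ciphertext letter is P (appears 12 times).
P is position 15; A is position 0.
Shift = 15.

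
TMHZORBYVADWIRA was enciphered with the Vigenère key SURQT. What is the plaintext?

BSQJVZHHFHLCRBH

Repeat the key across the ciphertext: SURQTSURQTSURQT
T(19)−S(18): 1 → B
M(12)−U(20): -8≡18 → S
H(7)−R(17): -10≡16 → Q
Z(25)−Q(16): 9 → J
O(14)−T(19): -5≡21 → V
R(17)−S(18): -1≡25 → Z
B(1)−U(20): -19≡7 → H
Y(24)−R(17): 7 → H
V(21)−Q(16): 5 → F
A(0)−T(19): -19≡7 → H
D(3)−S(18): -15≡11 → L
W(22)−U(20): 2 → C
I(8)−R(17): -9≡17 → R
R(17)−Q(16): 1 → B
A(0)−T(19): -19≡7 → H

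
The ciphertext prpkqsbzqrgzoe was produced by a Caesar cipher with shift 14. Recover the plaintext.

bdbwcenlcdslaq

p(15): 15−14=1 → b
r(17): 17−14=3 → d
p(15): 15−14=1 → b
k(10): 10−14=-4≡22 → w
q(16): 16−14=2 → c
s(18): 18−14=4 → e
b(1): 1−14=-13≡13 → n
z(25): 25−14=11 → l
q(16): 16−14=2 → c
r(17): 17−14=3 → d
g(6): 6−14=-8≡18 → s
z(25): 25−14=11 → l
o(14): 14−14=0 → a
e(4): 4−14=-10≡16 → q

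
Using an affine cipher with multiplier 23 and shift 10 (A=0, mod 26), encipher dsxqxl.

bitotd

d(3): 23·3+10=79≡1 → b
s(18): 23·18+10=424≡8 → i
x(23): 23·23+10=539≡19 → t
q(16): 23·16+10=378≡14 → o
x(23): 23·23+10=539≡19 → t
l(11): 23·11+10=263≡3 → d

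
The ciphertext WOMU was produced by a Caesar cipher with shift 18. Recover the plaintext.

W(22): 22−18=4 → E
O(14): 14−18=-4≡22 → W
M(12): 12−18=-6≡20 → U
U(20): 20−18=2 → C

EWUC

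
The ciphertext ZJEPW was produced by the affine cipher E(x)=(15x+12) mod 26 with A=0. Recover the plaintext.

The inverse of 15 mod 26 is 7, since 15·7=105≡1. Apply D(y)=7·(y−12) mod 26:
Z(25): 7·(25−12)=91≡13 → N
J(9): 7·(9−12)=-21≡5 → F
E(4): 7·(4−12)=-56≡22 → W
P(15): 7·(15−12)=21 → V
W(22): 7·(22−12)=70≡18 → S

NFWVS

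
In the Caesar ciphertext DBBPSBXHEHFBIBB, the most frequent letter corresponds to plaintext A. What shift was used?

1

The most frequent ciphertext letter is B (appears 6 times).
B is position 1; A is position 0.
Shift = 1.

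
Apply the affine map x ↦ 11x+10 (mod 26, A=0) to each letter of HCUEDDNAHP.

JGWCRRXKJT

H(7): 11·7+10=87≡9 → J
C(2): 11·2+10=32≡6 → G
U(20): 11·20+10=230≡22 → W
E(4): 11·4+10=54≡2 → C
D(3): 11·3+10=43≡17 → R
D(3): 11·3+10=43≡17 → R
N(13): 11·13+10=153≡23 → X
A(0): 11·0+10=10 → K
H(7): 11·7+10=87≡9 → J
P(15): 11·15+10=175≡19 → T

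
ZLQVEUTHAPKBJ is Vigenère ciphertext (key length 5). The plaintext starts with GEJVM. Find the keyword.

THHAS

Subtract each crib letter from the matching ciphertext letter (mod 26):
Z(25)−G(6)=19 → T
L(11)−E(4)=7 → H
Q(16)−J(9)=7 → H
V(21)−V(21)=0 → A
E(4)−M(12)=-8≡18 → S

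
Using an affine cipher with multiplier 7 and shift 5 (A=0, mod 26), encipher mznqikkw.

m(12): 7·12+5=89≡11 → l
z(25): 7·25+5=180≡24 → y
n(13): 7·13+5=96≡18 → s
q(16): 7·16+5=117≡13 → n
i(8): 7·8+5=61≡9 → j
k(10): 7·10+5=75≡23 → x
k(10): 7·10+5=75≡23 → x
w(22): 7·22+5=159≡3 → d

lysnjxxd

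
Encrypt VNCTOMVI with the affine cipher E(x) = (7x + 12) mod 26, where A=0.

V(21): 7·21+12=159≡3 → D
N(13): 7·13+12=103≡25 → Z
C(2): 7·2+12=26≡0 → A
T(19): 7·19+12=145≡15 → P
O(14): 7·14+12=110≡6 → G
M(12): 7·12+12=96≡18 → S
V(21): 7·21+12=159≡3 → D
I(8): 7·8+12=68≡16 → Q

DZAPGSDQ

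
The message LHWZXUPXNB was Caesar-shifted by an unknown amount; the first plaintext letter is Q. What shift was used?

21

From the crib: L(11)−Q(16)=-5≡21, so the shift is 21.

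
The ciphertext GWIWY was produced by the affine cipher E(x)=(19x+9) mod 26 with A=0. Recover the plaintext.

TNPNJ

The inverse of 19 mod 26 is 11, since 19·11=209≡1. Apply D(y)=11·(y−9) mod 26:
G(6): 11·(6−9)=-33≡19 → T
W(22): 11·(22−9)=143≡13 → N
I(8): 11·(8−9)=-11≡15 → P
W(22): 11·(22−9)=143≡13 → N
Y(24): 11·(24−9)=165≡9 → J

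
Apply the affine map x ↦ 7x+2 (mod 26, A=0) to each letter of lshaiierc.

l(11): 7·11+2=79≡1 → b
s(18): 7·18+2=128≡24 → y
h(7): 7·7+2=51≡25 → z
a(0): 7·0+2=2 → c
i(8): 7·8+2=58≡6 → g
i(8): 7·8+2=58≡6 → g
e(4): 7·4+2=30≡4 → e
r(17): 7·17+2=121≡17 → r
c(2): 7·2+2=16 → q

byzcggerq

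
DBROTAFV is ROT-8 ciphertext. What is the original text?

VTJGLSXN

D(3): 3−8=-5≡21 → V
B(1): 1−8=-7≡19 → T
R(17): 17−8=9 → J
O(14): 14−8=6 → G
T(19): 19−8=11 → L
A(0): 0−8=-8≡18 → S
F(5): 5−8=-3≡23 → X
V(21): 21−8=13 → N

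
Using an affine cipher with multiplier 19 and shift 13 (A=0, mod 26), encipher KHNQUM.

K(10): 19·10+13=203≡21 → V
H(7): 19·7+13=146≡16 → Q
N(13): 19·13+13=260≡0 → A
Q(16): 19·16+13=317≡5 → F
U(20): 19·20+13=393≡3 → D
M(12): 19·12+13=241≡7 → H

VQAFDH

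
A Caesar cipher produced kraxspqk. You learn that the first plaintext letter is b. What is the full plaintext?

birojghb

From the crib: k(10)−b(1)=9, so the shift is 9.
Subtract 9 from each ciphertext letter:
k(10): 10−9=1 → b
r(17): 17−9=8 → i
a(0): 0−9=-9≡17 → r
x(23): 23−9=14 → o
s(18): 18−9=9 → j
p(15): 15−9=6 → g
q(16): 16−9=7 → h
k(10): 10−9=1 → b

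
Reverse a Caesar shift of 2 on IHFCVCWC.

GFDATAUA

I(8): 8−2=6 → G
H(7): 7−2=5 → F
F(5): 5−2=3 → D
C(2): 2−2=0 → A
V(21): 21−2=19 → T
C(2): 2−2=0 → A
W(22): 22−2=20 → U
C(2): 2−2=0 → A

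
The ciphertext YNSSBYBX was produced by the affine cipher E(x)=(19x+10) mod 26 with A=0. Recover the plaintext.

The inverse of 19 mod 26 is 11, since 19·11=209≡1. Apply D(y)=11·(y−10) mod 26:
Y(24): 11·(24−10)=154≡24 → Y
N(13): 11·(13−10)=33≡7 → H
S(18): 11·(18−10)=88≡10 → K
S(18): 11·(18−10)=88≡10 → K
B(1): 11·(1−10)=-99≡5 → F
Y(24): 11·(24−10)=154≡24 → Y
B(1): 11·(1−10)=-99≡5 → F
X(23): 11·(23−10)=143≡13 → N

YHKKFYFN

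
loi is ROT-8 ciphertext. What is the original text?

l(11): 11−8=3 → d
o(14): 14−8=6 → g
i(8): 8−8=0 → a

dga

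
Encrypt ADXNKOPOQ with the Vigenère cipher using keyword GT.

GWDGQHVHW

Repeat the key across the message: GTGTGTGTG
A(0)+G(6): 6 → G
D(3)+T(19): 22 → W
X(23)+G(6): 29≡3 → D
N(13)+T(19): 32≡6 → G
K(10)+G(6): 16 → Q
O(14)+T(19): 33≡7 → H
P(15)+G(6): 21 → V
O(14)+T(19): 33≡7 → H
Q(16)+G(6): 22 → W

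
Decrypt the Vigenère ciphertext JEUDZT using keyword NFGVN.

WZOIMG

Repeat the key across the ciphertext: NFGVNN
J(9)−N(13): -4≡22 → W
E(4)−F(5): -1≡25 → Z
U(20)−G(6): 14 → O
D(3)−V(21): -18≡8 → I
Z(25)−N(13): 12 → M
T(19)−N(13): 6 → G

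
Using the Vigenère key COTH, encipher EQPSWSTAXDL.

Repeat the key across the message: COTHCOTHCOT
E(4)+C(2): 6 → G
Q(16)+O(14): 30≡4 → E
P(15)+T(19): 34≡8 → I
S(18)+H(7): 25 → Z
W(22)+C(2): 24 → Y
S(18)+O(14): 32≡6 → G
T(19)+T(19): 38≡12 → M
A(0)+H(7): 7 → H
X(23)+C(2): 25 → Z
D(3)+O(14): 17 → R
L(11)+T(19): 30≡4 → E

GEIZYGMHZRE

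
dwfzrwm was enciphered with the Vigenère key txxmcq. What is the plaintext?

Repeat the key across the ciphertext: txxmcqt
d(3)−t(19): -16≡10 → k
w(22)−x(23): -1≡25 → z
f(5)−x(23): -18≡8 → i
z(25)−m(12): 13 → n
r(17)−c(2): 15 → p
w(22)−q(16): 6 → g
m(12)−t(19): -7≡19 → t

kzinpgt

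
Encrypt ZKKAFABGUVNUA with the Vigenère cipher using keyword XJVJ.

Repeat the key across the message: XJVJXJVJXJVJX
Z(25)+X(23): 48≡22 → W
K(10)+J(9): 19 → T
K(10)+V(21): 31≡5 → F
A(0)+J(9): 9 → J
F(5)+X(23): 28≡2 → C
A(0)+J(9): 9 → J
B(1)+V(21): 22 → W
G(6)+J(9): 15 → P
U(20)+X(23): 43≡17 → R
V(21)+J(9): 30≡4 → E
N(13)+V(21): 34≡8 → I
U(20)+J(9): 29≡3 → D
A(0)+X(23): 23 → X

WTFJCJWPREIDX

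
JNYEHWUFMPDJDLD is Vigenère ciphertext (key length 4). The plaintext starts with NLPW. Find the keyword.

WCJI

Subtract each crib letter from the matching ciphertext letter (mod 26):
J(9)−N(13)=-4≡22 → W
N(13)−L(11)=2 → C
Y(24)−P(15)=9 → J
E(4)−W(22)=-18≡8 → I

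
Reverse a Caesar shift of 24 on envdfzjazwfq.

gpxfhblcbyhs

e(4): 4−24=-20≡6 → g
n(13): 13−24=-11≡15 → p
v(21): 21−24=-3≡23 → x
d(3): 3−24=-21≡5 → f
f(5): 5−24=-19≡7 → h
z(25): 25−24=1 → b
j(9): 9−24=-15≡11 → l
a(0): 0−24=-24≡2 → c
z(25): 25−24=1 → b
w(22): 22−24=-2≡24 → y
f(5): 5−24=-19≡7 → h
q(16): 16−24=-8≡18 → s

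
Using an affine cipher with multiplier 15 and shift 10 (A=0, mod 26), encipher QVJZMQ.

QNPVIQ

Q(16): 15·16+10=250≡16 → Q
V(21): 15·21+10=325≡13 → N
J(9): 15·9+10=145≡15 → P
Z(25): 15·25+10=385≡21 → V
M(12): 15·12+10=190≡8 → I
Q(16): 15·16+10=250≡16 → Q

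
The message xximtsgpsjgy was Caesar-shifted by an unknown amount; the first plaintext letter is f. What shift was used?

18

From the crib: x(23)−f(5)=18, so the shift is 18.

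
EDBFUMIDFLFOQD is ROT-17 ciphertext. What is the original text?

NMKODVRMOUOXZM

E(4): 4−17=-13≡13 → N
D(3): 3−17=-14≡12 → M
B(1): 1−17=-16≡10 → K
F(5): 5−17=-12≡14 → O
U(20): 20−17=3 → D
M(12): 12−17=-5≡21 → V
I(8): 8−17=-9≡17 → R
D(3): 3−17=-14≡12 → M
F(5): 5−17=-12≡14 → O
L(11): 11−17=-6≡20 → U
F(5): 5−17=-12≡14 → O
O(14): 14−17=-3≡23 → X
Q(16): 16−17=-1≡25 → Z
D(3): 3−17=-14≡12 → M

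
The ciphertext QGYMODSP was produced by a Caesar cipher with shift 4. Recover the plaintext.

MCUIKZOL

Q(16): 16−4=12 → M
G(6): 6−4=2 → C
Y(24): 24−4=20 → U
M(12): 12−4=8 → I
O(14): 14−4=10 → K
D(3): 3−4=-1≡25 → Z
S(18): 18−4=14 → O
P(15): 15−4=11 → L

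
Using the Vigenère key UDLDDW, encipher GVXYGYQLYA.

Repeat the key across the message: UDLDDWUDLD
G(6)+U(20): 26≡0 → A
V(21)+D(3): 24 → Y
X(23)+L(11): 34≡8 → I
Y(24)+D(3): 27≡1 → B
G(6)+D(3): 9 → J
Y(24)+W(22): 46≡20 → U
Q(16)+U(20): 36≡10 → K
L(11)+D(3): 14 → O
Y(24)+L(11): 35≡9 → J
A(0)+D(3): 3 → D

AYIBJUKOJD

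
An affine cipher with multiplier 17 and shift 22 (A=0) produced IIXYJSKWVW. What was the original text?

The inverse of 17 mod 26 is 23, since 17·23=391≡1. Apply D(y)=23·(y−22) mod 26:
I(8): 23·(8−22)=-322≡16 → Q
I(8): 23·(8−22)=-322≡16 → Q
X(23): 23·(23−22)=23 → X
Y(24): 23·(24−22)=46≡20 → U
J(9): 23·(9−22)=-299≡13 → N
S(18): 23·(18−22)=-92≡12 → M
K(10): 23·(10−22)=-276≡10 → K
W(22): 23·(22−22)=0 → A
V(21): 23·(21−22)=-23≡3 → D
W(22): 23·(22−22)=0 → A

QQXUNMKADA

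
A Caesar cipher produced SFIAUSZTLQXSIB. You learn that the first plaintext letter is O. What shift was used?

4

From the crib: S(18)−O(14)=4, so the shift is 4.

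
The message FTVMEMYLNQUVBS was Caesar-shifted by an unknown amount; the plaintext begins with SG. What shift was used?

From the crib: F(5)−S(18)=-13≡13, so the shift is 13.

13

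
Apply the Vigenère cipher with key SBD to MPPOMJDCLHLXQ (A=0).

EQSGNMVDOZMAI

Repeat the key across the message: SBDSBDSBDSBDS
M(12)+S(18): 30≡4 → E
P(15)+B(1): 16 → Q
P(15)+D(3): 18 → S
O(14)+S(18): 32≡6 → G
M(12)+B(1): 13 → N
J(9)+D(3): 12 → M
D(3)+S(18): 21 → V
C(2)+B(1): 3 → D
L(11)+D(3): 14 → O
H(7)+S(18): 25 → Z
L(11)+B(1): 12 → M
X(23)+D(3): 26≡0 → A
Q(16)+S(18): 34≡8 → I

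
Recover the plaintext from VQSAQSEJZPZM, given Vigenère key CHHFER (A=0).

TJLVMBCCSKVV

Repeat the key across the ciphertext: CHHFERCHHFER
V(21)−C(2): 19 → T
Q(16)−H(7): 9 → J
S(18)−H(7): 11 → L
A(0)−F(5): -5≡21 → V
Q(16)−E(4): 12 → M
S(18)−R(17): 1 → B
E(4)−C(2): 2 → C
J(9)−H(7): 2 → C
Z(25)−H(7): 18 → S
P(15)−F(5): 10 → K
Z(25)−E(4): 21 → V
M(12)−R(17): -5≡21 → V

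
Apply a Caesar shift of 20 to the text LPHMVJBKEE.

L(11): 11+20=31≡5 → F
P(15): 15+20=35≡9 → J
H(7): 7+20=27≡1 → B
M(12): 12+20=32≡6 → G
V(21): 21+20=41≡15 → P
J(9): 9+20=29≡3 → D
B(1): 1+20=21 → V
K(10): 10+20=30≡4 → E
E(4): 4+20=24 → Y
E(4): 4+20=24 → Y

FJBGPDVEYY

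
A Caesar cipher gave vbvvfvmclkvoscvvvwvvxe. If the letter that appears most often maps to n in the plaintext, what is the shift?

8

The most frequent ciphertext letter is v (appears 10 times).
v is position 21; n is position 13.
Shift = 8.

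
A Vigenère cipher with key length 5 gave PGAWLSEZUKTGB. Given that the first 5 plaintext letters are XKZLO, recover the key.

SWBLX

Subtract each crib letter from the matching ciphertext letter (mod 26):
P(15)−X(23)=-8≡18 → S
G(6)−K(10)=-4≡22 → W
A(0)−Z(25)=-25≡1 → B
W(22)−L(11)=11 → L
L(11)−O(14)=-3≡23 → X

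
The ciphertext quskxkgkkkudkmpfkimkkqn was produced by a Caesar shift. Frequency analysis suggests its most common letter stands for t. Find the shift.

17

The most frequent ciphertext letter is k (appears 9 times).
k is position 10; t is position 19.
Shift = -9≡17.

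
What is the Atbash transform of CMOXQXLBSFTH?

C(2) → X(23)
M(12) → N(13)
O(14) → L(11)
X(23) → C(2)
Q(16) → J(9)
X(23) → C(2)
L(11) → O(14)
B(1) → Y(24)
S(18) → H(7)
F(5) → U(20)
T(19) → G(6)
H(7) → S(18)

XNLCJCOYHUGS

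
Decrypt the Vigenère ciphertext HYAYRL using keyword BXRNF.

GBJLMK

Repeat the key across the ciphertext: BXRNFB
H(7)−B(1): 6 → G
Y(24)−X(23): 1 → B
A(0)−R(17): -17≡9 → J
Y(24)−N(13): 11 → L
R(17)−F(5): 12 → M
L(11)−B(1): 10 → K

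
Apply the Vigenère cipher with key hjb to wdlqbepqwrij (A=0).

dmmxkfwzxyrk

Repeat the key across the message: hjbhjbhjbhjb
w(22)+h(7): 29≡3 → d
d(3)+j(9): 12 → m
l(11)+b(1): 12 → m
q(16)+h(7): 23 → x
b(1)+j(9): 10 → k
e(4)+b(1): 5 → f
p(15)+h(7): 22 → w
q(16)+j(9): 25 → z
w(22)+b(1): 23 → x
r(17)+h(7): 24 → y
i(8)+j(9): 17 → r
j(9)+b(1): 10 → k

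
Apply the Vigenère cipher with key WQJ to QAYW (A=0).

Repeat the key across the message: WQJW
Q(16)+W(22): 38≡12 → M
A(0)+Q(16): 16 → Q
Y(24)+J(9): 33≡7 → H
W(22)+W(22): 44≡18 → S

MQHS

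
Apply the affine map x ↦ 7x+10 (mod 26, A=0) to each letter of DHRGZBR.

D(3): 7·3+10=31≡5 → F
H(7): 7·7+10=59≡7 → H
R(17): 7·17+10=129≡25 → Z
G(6): 7·6+10=52≡0 → A
Z(25): 7·25+10=185≡3 → D
B(1): 7·1+10=17 → R
R(17): 7·17+10=129≡25 → Z

FHZADRZ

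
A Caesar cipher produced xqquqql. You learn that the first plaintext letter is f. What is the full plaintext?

fyycyyt

From the crib: x(23)−f(5)=18, so the shift is 18.
Subtract 18 from each ciphertext letter:
x(23): 23−18=5 → f
q(16): 16−18=-2≡24 → y
q(16): 16−18=-2≡24 → y
u(20): 20−18=2 → c
q(16): 16−18=-2≡24 → y
q(16): 16−18=-2≡24 → y
l(11): 11−18=-7≡19 → t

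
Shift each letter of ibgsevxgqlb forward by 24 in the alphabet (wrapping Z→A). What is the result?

gzeqctveojz

i(8): 8+24=32≡6 → g
b(1): 1+24=25 → z
g(6): 6+24=30≡4 → e
s(18): 18+24=42≡16 → q
e(4): 4+24=28≡2 → c
v(21): 21+24=45≡19 → t
x(23): 23+24=47≡21 → v
g(6): 6+24=30≡4 → e
q(16): 16+24=40≡14 → o
l(11): 11+24=35≡9 → j
b(1): 1+24=25 → z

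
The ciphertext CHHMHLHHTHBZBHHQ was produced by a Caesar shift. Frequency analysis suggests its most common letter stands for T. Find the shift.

The most frequent ciphertext letter is H (appears 8 times).
H is position 7; T is position 19.
Shift = -12≡14.

14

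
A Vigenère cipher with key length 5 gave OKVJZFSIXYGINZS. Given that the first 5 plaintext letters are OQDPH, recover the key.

AUSUS

Subtract each crib letter from the matching ciphertext letter (mod 26):
O(14)−O(14)=0 → A
K(10)−Q(16)=-6≡20 → U
V(21)−D(3)=18 → S
J(9)−P(15)=-6≡20 → U
Z(25)−H(7)=18 → S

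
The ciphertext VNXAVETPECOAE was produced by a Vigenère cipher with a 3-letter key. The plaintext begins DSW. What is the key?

SVB

Subtract each crib letter from the matching ciphertext letter (mod 26):
V(21)−D(3)=18 → S
N(13)−S(18)=-5≡21 → V
X(23)−W(22)=1 → B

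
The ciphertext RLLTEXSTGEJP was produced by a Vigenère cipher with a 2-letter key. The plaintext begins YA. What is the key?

Subtract each crib letter from the matching ciphertext letter (mod 26):
R(17)−Y(24)=-7≡19 → T
L(11)−A(0)=11 → L

TL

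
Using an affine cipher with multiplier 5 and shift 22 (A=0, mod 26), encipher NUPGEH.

N(13): 5·13+22=87≡9 → J
U(20): 5·20+22=122≡18 → S
P(15): 5·15+22=97≡19 → T
G(6): 5·6+22=52≡0 → A
E(4): 5·4+22=42≡16 → Q
H(7): 5·7+22=57≡5 → F

JSTAQF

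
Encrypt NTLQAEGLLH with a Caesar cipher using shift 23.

N(13): 13+23=36≡10 → K
T(19): 19+23=42≡16 → Q
L(11): 11+23=34≡8 → I
Q(16): 16+23=39≡13 → N
A(0): 0+23=23 → X
E(4): 4+23=27≡1 → B
G(6): 6+23=29≡3 → D
L(11): 11+23=34≡8 → I
L(11): 11+23=34≡8 → I
H(7): 7+23=30≡4 → E

KQINXBDIIE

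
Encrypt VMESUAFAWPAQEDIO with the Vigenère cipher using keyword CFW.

XRAUZWHFSRFMGIEQ

Repeat the key across the message: CFWCFWCFWCFWCFWC
V(21)+C(2): 23 → X
M(12)+F(5): 17 → R
E(4)+W(22): 26≡0 → A
S(18)+C(2): 20 → U
U(20)+F(5): 25 → Z
A(0)+W(22): 22 → W
F(5)+C(2): 7 → H
A(0)+F(5): 5 → F
W(22)+W(22): 44≡18 → S
P(15)+C(2): 17 → R
A(0)+F(5): 5 → F
Q(16)+W(22): 38≡12 → M
E(4)+C(2): 6 → G
D(3)+F(5): 8 → I
I(8)+W(22): 30≡4 → E
O(14)+C(2): 16 → Q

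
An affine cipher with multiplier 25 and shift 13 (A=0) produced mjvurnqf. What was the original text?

The inverse of 25 mod 26 is 25, since 25·25=625≡1. Apply D(y)=25·(y−13) mod 26:
m(12): 25·(12−13)=-25≡1 → b
j(9): 25·(9−13)=-100≡4 → e
v(21): 25·(21−13)=200≡18 → s
u(20): 25·(20−13)=175≡19 → t
r(17): 25·(17−13)=100≡22 → w
n(13): 25·(13−13)=0 → a
q(16): 25·(16−13)=75≡23 → x
f(5): 25·(5−13)=-200≡8 → i

bestwaxi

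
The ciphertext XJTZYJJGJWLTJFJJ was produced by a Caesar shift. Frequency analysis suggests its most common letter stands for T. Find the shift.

The most frequent ciphertext letter is J (appears 7 times).
J is position 9; T is position 19.
Shift = -10≡16.

16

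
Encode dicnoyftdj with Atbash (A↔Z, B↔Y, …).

d(3) → w(22)
i(8) → r(17)
c(2) → x(23)
n(13) → m(12)
o(14) → l(11)
y(24) → b(1)
f(5) → u(20)
t(19) → g(6)
d(3) → w(22)
j(9) → q(16)

wrxmlbugwq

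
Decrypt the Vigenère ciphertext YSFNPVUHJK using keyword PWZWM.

Repeat the key across the ciphertext: PWZWMPWZWM
Y(24)−P(15): 9 → J
S(18)−W(22): -4≡22 → W
F(5)−Z(25): -20≡6 → G
N(13)−W(22): -9≡17 → R
P(15)−M(12): 3 → D
V(21)−P(15): 6 → G
U(20)−W(22): -2≡24 → Y
H(7)−Z(25): -18≡8 → I
J(9)−W(22): -13≡13 → N
K(10)−M(12): -2≡24 → Y

JWGRDGYINY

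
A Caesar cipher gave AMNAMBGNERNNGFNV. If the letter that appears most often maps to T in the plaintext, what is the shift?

The most frequent ciphertext letter is N (appears 5 times).
N is position 13; T is position 19.
Shift = -6≡20.

20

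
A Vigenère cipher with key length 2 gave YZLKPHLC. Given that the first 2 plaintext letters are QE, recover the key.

Subtract each crib letter from the matching ciphertext letter (mod 26):
Y(24)−Q(16)=8 → I
Z(25)−E(4)=21 → V

IV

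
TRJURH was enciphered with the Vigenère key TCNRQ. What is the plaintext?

APWDBO

Repeat the key across the ciphertext: TCNRQT
T(19)−T(19): 0 → A
R(17)−C(2): 15 → P
J(9)−N(13): -4≡22 → W
U(20)−R(17): 3 → D
R(17)−Q(16): 1 → B
H(7)−T(19): -12≡14 → O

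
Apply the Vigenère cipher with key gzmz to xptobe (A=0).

Repeat the key across the message: gzmzgz
x(23)+g(6): 29≡3 → d
p(15)+z(25): 40≡14 → o
t(19)+m(12): 31≡5 → f
o(14)+z(25): 39≡13 → n
b(1)+g(6): 7 → h
e(4)+z(25): 29≡3 → d

dofnhd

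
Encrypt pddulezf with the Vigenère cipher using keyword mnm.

bqpgyqls

Repeat the key across the message: mnmmnmmn
p(15)+m(12): 27≡1 → b
d(3)+n(13): 16 → q
d(3)+m(12): 15 → p
u(20)+m(12): 32≡6 → g
l(11)+n(13): 24 → y
e(4)+m(12): 16 → q
z(25)+m(12): 37≡11 → l
f(5)+n(13): 18 → s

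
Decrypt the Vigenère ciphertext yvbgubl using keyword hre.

Repeat the key across the ciphertext: hrehreh
y(24)−h(7): 17 → r
v(21)−r(17): 4 → e
b(1)−e(4): -3≡23 → x
g(6)−h(7): -1≡25 → z
u(20)−r(17): 3 → d
b(1)−e(4): -3≡23 → x
l(11)−h(7): 4 → e

rexzdxe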